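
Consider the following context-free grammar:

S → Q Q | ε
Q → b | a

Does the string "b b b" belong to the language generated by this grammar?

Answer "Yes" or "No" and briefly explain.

No - no valid derivation exists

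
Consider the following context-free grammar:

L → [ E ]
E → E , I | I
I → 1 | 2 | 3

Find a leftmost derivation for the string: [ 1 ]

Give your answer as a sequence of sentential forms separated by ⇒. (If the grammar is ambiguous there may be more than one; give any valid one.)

L ⇒ [ E ] ⇒ [ I ] ⇒ [ 1 ]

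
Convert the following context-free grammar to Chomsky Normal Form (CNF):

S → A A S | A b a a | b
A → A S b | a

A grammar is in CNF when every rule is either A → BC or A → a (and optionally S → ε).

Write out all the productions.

TB → b; TA → a; S → b; A → a; S → A X0; X0 → A S; S → A X1; X1 → TB X2; X2 → TA TA; A → A X3; X3 → S TB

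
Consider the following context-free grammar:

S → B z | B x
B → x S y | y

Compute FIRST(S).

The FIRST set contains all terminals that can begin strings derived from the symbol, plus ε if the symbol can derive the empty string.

We compute FIRST(S) using the standard algorithm.
FIRST(B) = {x, y}
FIRST(S) = {x, y}
Therefore, FIRST(S) = {x, y}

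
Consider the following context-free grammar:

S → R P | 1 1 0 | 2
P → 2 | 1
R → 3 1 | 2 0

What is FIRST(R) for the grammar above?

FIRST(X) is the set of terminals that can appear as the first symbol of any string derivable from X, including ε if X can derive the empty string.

We compute FIRST(R) using the standard algorithm.
FIRST(P) = {1, 2}
FIRST(R) = {2, 3}
FIRST(S) = {1, 2, 3}
Therefore, FIRST(R) = {2, 3}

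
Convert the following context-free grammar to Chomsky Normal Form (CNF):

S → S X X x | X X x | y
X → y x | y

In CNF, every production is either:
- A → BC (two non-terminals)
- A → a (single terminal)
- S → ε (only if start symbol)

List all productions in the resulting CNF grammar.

TX → x; S → y; TY → y; X → y; S → S X0; X0 → X X1; X1 → X TX; S → X X2; X2 → X TX; X → TY TX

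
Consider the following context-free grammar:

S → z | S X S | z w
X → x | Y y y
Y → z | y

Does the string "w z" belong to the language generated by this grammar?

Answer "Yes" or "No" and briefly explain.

No - no valid derivation exists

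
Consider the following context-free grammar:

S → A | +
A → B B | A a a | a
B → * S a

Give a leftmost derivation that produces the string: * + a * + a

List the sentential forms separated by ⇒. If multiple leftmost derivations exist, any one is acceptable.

S ⇒ A ⇒ B B ⇒ * S a B ⇒ * + a B ⇒ * + a * S a ⇒ * + a * + a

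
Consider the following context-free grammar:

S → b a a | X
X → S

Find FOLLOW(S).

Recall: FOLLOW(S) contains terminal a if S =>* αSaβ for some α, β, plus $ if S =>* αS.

We compute FOLLOW(S) using the standard algorithm.
FOLLOW(S) starts with {$}.
FIRST(S) = {b}
FIRST(X) = {b}
FOLLOW(S) = {$}
FOLLOW(X) = {$}
Therefore, FOLLOW(S) = {$}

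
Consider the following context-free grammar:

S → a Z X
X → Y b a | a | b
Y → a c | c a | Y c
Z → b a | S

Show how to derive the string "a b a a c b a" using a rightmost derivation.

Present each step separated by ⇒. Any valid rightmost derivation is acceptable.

S ⇒ a Z X ⇒ a Z Y b a ⇒ a Z a c b a ⇒ a b a a c b a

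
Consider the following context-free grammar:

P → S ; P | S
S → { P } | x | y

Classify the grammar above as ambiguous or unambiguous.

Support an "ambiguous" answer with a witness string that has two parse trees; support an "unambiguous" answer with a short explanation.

Unambiguous - every string in the language has a unique parse tree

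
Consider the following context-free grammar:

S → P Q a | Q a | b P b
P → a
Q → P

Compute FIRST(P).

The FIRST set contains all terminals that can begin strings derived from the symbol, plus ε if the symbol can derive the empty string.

We compute FIRST(P) using the standard algorithm.
FIRST(P) = {a}
FIRST(Q) = {a}
FIRST(S) = {a, b}
Therefore, FIRST(P) = {a}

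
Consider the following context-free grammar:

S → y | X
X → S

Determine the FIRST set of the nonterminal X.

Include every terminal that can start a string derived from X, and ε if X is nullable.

We compute FIRST(X) using the standard algorithm.
FIRST(S) = {y}
FIRST(X) = {y}
Therefore, FIRST(X) = {y}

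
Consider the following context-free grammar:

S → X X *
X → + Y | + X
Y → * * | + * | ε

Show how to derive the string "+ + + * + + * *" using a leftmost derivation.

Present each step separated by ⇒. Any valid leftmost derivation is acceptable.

S ⇒ X X * ⇒ + X X * ⇒ + + Y X * ⇒ + + + * X * ⇒ + + + * + Y * ⇒ + + + * + + * *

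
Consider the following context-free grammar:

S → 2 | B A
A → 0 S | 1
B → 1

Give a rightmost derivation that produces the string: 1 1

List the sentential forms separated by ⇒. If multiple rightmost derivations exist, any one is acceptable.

S ⇒ B A ⇒ B 1 ⇒ 1 1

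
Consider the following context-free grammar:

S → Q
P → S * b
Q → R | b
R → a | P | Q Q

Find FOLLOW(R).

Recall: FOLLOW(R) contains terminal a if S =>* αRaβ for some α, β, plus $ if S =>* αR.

We compute FOLLOW(R) using the standard algorithm.
FOLLOW(S) starts with {$}.
FIRST(P) = {a, b}
FIRST(Q) = {a, b}
FIRST(R) = {a, b}
FIRST(S) = {a, b}
FOLLOW(P) = {$, *, a, b}
FOLLOW(Q) = {$, *, a, b}
FOLLOW(R) = {$, *, a, b}
FOLLOW(S) = {$, *}
Therefore, FOLLOW(R) = {$, *, a, b}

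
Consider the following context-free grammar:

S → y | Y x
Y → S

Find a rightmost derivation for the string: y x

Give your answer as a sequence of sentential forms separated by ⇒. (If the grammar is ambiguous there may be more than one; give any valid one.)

S ⇒ Y x ⇒ S x ⇒ y x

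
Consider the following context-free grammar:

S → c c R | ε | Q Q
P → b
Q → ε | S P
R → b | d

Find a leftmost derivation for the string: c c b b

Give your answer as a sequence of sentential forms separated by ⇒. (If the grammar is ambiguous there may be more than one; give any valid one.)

S ⇒ Q Q ⇒ Q ⇒ S P ⇒ c c R P ⇒ c c b P ⇒ c c b b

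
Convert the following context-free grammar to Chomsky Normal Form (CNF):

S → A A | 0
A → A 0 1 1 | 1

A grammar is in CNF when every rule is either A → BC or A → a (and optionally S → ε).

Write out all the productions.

S → 0; T0 → 0; T1 → 1; A → 1; S → A A; A → A X0; X0 → T0 X1; X1 → T1 T1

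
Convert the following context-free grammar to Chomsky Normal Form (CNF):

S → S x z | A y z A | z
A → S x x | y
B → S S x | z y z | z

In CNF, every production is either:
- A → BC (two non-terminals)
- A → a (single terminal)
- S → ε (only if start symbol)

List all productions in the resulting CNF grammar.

TX → x; TZ → z; TY → y; S → z; A → y; B → z; S → S X0; X0 → TX TZ; S → A X1; X1 → TY X2; X2 → TZ A; A → S X3; X3 → TX TX; B → S X4; X4 → S TX; B → TZ X5; X5 → TY TZ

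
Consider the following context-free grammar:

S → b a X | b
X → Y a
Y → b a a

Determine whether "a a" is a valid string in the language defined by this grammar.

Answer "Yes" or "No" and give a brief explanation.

No - no valid derivation exists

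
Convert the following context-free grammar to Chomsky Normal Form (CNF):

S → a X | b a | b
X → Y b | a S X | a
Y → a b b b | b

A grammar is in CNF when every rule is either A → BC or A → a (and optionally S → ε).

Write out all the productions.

TA → a; TB → b; S → b; X → a; Y → b; S → TA X; S → TB TA; X → Y TB; X → TA X0; X0 → S X; Y → TA X1; X1 → TB X2; X2 → TB TB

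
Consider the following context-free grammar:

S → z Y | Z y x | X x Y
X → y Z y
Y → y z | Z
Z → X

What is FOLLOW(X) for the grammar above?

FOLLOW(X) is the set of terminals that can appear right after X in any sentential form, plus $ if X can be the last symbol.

We compute FOLLOW(X) using the standard algorithm.
FOLLOW(S) starts with {$}.
FIRST(S) = {y, z}
FIRST(X) = {y}
FIRST(Y) = {y}
FIRST(Z) = {y}
FOLLOW(S) = {$}
FOLLOW(X) = {$, x, y}
FOLLOW(Y) = {$}
FOLLOW(Z) = {$, y}
Therefore, FOLLOW(X) = {$, x, y}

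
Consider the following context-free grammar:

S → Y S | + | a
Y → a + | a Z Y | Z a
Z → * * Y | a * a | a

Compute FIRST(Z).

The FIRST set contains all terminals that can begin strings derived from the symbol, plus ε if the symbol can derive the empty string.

We compute FIRST(Z) using the standard algorithm.
FIRST(S) = {*, +, a}
FIRST(Y) = {*, a}
FIRST(Z) = {*, a}
Therefore, FIRST(Z) = {*, a}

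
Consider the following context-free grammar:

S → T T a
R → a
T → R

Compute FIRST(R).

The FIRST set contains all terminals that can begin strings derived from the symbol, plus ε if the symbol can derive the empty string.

We compute FIRST(R) using the standard algorithm.
FIRST(R) = {a}
FIRST(S) = {a}
FIRST(T) = {a}
Therefore, FIRST(R) = {a}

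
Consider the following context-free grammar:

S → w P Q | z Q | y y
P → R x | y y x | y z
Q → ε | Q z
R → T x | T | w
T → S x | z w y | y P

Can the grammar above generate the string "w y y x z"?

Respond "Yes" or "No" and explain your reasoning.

Yes - a valid derivation exists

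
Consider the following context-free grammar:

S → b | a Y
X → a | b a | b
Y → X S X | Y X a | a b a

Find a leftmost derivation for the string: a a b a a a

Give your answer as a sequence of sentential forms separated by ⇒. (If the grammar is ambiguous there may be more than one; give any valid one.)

S ⇒ a Y ⇒ a Y X a ⇒ a a b a X a ⇒ a a b a a a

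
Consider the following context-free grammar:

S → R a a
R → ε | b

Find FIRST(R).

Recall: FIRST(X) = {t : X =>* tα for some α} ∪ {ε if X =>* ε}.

We compute FIRST(R) using the standard algorithm.
FIRST(R) = {b, ε}
FIRST(S) = {a, b}
Therefore, FIRST(R) = {b, ε}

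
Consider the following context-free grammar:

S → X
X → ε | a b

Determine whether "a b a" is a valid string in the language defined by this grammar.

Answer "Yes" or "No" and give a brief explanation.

No - no valid derivation exists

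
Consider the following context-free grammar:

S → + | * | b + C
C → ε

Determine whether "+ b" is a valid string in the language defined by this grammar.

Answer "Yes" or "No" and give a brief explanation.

No - no valid derivation exists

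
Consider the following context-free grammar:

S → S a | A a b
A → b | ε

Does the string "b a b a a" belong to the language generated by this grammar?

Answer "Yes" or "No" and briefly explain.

Yes - a valid derivation exists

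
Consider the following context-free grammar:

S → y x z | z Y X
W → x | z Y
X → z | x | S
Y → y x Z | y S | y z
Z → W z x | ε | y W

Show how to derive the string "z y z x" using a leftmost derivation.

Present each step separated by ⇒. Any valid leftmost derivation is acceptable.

S ⇒ z Y X ⇒ z y z X ⇒ z y z x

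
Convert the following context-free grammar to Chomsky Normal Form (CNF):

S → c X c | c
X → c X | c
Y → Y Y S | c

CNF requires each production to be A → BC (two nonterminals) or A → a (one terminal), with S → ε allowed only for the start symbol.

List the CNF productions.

TC → c; S → c; X → c; Y → c; S → TC X0; X0 → X TC; X → TC X; Y → Y X1; X1 → Y S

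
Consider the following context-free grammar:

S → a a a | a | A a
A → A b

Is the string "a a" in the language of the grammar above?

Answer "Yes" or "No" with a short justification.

No - no valid derivation exists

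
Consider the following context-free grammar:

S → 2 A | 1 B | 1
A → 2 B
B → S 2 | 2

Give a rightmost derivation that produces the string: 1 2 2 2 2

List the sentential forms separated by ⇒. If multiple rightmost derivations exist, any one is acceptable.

S ⇒ 1 B ⇒ 1 S 2 ⇒ 1 2 A 2 ⇒ 1 2 2 B 2 ⇒ 1 2 2 2 2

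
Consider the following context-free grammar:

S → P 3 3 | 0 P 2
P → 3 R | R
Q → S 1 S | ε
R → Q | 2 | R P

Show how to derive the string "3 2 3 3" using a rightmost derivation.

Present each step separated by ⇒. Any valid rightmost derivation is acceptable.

S ⇒ P 3 3 ⇒ 3 R 3 3 ⇒ 3 2 3 3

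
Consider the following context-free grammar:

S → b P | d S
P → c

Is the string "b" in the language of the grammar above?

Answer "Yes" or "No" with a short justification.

No - no valid derivation exists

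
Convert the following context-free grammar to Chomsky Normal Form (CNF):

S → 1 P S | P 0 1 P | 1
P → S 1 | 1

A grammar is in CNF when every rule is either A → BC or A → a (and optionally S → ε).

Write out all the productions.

T1 → 1; T0 → 0; S → 1; P → 1; S → T1 X0; X0 → P S; S → P X1; X1 → T0 X2; X2 → T1 P; P → S T1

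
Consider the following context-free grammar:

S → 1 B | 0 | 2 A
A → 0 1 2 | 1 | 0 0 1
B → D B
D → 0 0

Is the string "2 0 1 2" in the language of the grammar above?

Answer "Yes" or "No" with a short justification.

Yes - a valid derivation exists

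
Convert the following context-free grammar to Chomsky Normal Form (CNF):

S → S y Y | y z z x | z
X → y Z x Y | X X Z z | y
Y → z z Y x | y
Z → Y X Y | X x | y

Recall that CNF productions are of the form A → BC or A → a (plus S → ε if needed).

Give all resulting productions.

TY → y; TZ → z; TX → x; S → z; X → y; Y → y; Z → y; S → S X0; X0 → TY Y; S → TY X1; X1 → TZ X2; X2 → TZ TX; X → TY X3; X3 → Z X4; X4 → TX Y; X → X X5; X5 → X X6; X6 → Z TZ; Y → TZ X7; X7 → TZ X8; X8 → Y TX; Z → Y X9; X9 → X Y; Z → X TX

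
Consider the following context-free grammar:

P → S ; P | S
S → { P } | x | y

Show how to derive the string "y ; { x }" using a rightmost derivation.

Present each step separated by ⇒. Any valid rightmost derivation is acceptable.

P ⇒ S ; P ⇒ S ; S ⇒ S ; { P } ⇒ S ; { S } ⇒ S ; { x } ⇒ y ; { x }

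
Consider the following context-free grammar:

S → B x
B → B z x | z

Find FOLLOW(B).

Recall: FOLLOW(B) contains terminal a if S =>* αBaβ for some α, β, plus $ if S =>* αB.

We compute FOLLOW(B) using the standard algorithm.
FOLLOW(S) starts with {$}.
FIRST(B) = {z}
FIRST(S) = {z}
FOLLOW(B) = {x, z}
FOLLOW(S) = {$}
Therefore, FOLLOW(B) = {x, z}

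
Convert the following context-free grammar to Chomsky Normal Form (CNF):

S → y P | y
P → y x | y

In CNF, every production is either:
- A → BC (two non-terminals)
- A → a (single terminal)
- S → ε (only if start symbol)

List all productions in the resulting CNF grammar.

TY → y; S → y; TX → x; P → y; S → TY P; P → TY TX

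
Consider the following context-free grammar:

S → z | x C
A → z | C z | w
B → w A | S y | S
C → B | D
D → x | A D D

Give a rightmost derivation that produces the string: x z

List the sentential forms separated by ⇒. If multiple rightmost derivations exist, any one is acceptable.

S ⇒ x C ⇒ x B ⇒ x S ⇒ x z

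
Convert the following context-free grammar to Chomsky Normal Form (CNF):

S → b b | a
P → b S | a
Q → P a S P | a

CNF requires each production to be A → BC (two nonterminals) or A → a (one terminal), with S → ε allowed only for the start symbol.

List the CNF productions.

TB → b; S → a; P → a; TA → a; Q → a; S → TB TB; P → TB S; Q → P X0; X0 → TA X1; X1 → S P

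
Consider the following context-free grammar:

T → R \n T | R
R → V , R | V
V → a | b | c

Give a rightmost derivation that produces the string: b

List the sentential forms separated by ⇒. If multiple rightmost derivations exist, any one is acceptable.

T ⇒ R ⇒ V ⇒ b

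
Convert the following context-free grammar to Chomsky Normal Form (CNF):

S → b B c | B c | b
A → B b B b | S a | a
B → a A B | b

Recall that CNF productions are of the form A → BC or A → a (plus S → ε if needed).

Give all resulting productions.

TB → b; TC → c; S → b; TA → a; A → a; B → b; S → TB X0; X0 → B TC; S → B TC; A → B X1; X1 → TB X2; X2 → B TB; A → S TA; B → TA X3; X3 → A B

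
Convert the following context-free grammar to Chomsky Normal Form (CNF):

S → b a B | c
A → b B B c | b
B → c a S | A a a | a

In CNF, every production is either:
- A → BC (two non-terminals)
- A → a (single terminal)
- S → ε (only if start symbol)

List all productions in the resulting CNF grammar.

TB → b; TA → a; S → c; TC → c; A → b; B → a; S → TB X0; X0 → TA B; A → TB X1; X1 → B X2; X2 → B TC; B → TC X3; X3 → TA S; B → A X4; X4 → TA TA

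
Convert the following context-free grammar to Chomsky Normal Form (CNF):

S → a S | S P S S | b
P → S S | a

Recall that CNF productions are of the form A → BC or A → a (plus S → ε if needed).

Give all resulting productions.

TA → a; S → b; P → a; S → TA S; S → S X0; X0 → P X1; X1 → S S; P → S S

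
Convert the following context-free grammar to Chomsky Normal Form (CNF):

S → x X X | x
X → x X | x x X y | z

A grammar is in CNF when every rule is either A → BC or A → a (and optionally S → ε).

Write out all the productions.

TX → x; S → x; TY → y; X → z; S → TX X0; X0 → X X; X → TX X; X → TX X1; X1 → TX X2; X2 → X TY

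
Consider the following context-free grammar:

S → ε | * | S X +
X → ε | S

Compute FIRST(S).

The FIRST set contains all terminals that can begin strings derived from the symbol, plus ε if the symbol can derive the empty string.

We compute FIRST(S) using the standard algorithm.
FIRST(S) = {*, +, ε}
FIRST(X) = {*, +, ε}
Therefore, FIRST(S) = {*, +, ε}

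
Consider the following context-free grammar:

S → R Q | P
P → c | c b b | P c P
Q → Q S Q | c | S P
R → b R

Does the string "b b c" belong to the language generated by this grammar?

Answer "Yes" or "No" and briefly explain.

No - no valid derivation exists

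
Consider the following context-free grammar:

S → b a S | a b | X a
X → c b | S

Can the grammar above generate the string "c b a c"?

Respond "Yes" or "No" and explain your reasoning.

No - no valid derivation exists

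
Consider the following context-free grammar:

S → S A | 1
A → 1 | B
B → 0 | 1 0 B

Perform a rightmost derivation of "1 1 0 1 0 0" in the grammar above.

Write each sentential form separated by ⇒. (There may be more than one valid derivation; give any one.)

S ⇒ S A ⇒ S B ⇒ S 1 0 B ⇒ S 1 0 1 0 B ⇒ S 1 0 1 0 0 ⇒ 1 1 0 1 0 0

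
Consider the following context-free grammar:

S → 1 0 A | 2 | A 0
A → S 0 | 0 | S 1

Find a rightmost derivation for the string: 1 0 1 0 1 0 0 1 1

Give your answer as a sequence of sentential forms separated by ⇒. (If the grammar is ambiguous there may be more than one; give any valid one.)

S ⇒ 1 0 A ⇒ 1 0 S 1 ⇒ 1 0 1 0 A 1 ⇒ 1 0 1 0 S 1 1 ⇒ 1 0 1 0 1 0 A 1 1 ⇒ 1 0 1 0 1 0 0 1 1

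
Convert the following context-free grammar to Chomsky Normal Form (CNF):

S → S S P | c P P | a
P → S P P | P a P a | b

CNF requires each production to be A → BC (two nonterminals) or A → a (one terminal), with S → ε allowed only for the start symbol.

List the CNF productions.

TC → c; S → a; TA → a; P → b; S → S X0; X0 → S P; S → TC X1; X1 → P P; P → S X2; X2 → P P; P → P X3; X3 → TA X4; X4 → P TA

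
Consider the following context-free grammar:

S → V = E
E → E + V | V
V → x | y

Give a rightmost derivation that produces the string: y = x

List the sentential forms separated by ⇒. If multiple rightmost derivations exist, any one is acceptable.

S ⇒ V = E ⇒ V = V ⇒ V = x ⇒ y = x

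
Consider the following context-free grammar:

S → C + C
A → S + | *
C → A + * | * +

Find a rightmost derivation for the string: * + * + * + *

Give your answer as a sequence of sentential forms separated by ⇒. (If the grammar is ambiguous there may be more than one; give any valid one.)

S ⇒ C + C ⇒ C + A + * ⇒ C + * + * ⇒ A + * + * + * ⇒ * + * + * + *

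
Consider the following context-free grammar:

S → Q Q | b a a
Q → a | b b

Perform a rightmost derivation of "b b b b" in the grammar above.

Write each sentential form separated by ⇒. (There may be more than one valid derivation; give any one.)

S ⇒ Q Q ⇒ Q b b ⇒ b b b b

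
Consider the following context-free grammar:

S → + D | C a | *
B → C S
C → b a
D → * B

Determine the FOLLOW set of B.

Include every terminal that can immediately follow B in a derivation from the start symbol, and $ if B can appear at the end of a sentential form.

We compute FOLLOW(B) using the standard algorithm.
FOLLOW(S) starts with {$}.
FIRST(B) = {b}
FIRST(C) = {b}
FIRST(D) = {*}
FIRST(S) = {*, +, b}
FOLLOW(B) = {$}
FOLLOW(C) = {*, +, a, b}
FOLLOW(D) = {$}
FOLLOW(S) = {$}
Therefore, FOLLOW(B) = {$}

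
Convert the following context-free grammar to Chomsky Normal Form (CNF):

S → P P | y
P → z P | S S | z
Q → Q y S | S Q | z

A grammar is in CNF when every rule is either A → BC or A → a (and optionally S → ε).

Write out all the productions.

S → y; TZ → z; P → z; TY → y; Q → z; S → P P; P → TZ P; P → S S; Q → Q X0; X0 → TY S; Q → S Q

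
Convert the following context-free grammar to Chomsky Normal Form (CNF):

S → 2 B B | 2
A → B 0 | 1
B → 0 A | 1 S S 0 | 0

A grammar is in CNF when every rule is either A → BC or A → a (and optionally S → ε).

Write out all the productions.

T2 → 2; S → 2; T0 → 0; A → 1; T1 → 1; B → 0; S → T2 X0; X0 → B B; A → B T0; B → T0 A; B → T1 X1; X1 → S X2; X2 → S T0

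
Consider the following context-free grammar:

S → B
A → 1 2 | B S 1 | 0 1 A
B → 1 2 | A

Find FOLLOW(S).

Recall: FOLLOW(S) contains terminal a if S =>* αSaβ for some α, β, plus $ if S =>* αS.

We compute FOLLOW(S) using the standard algorithm.
FOLLOW(S) starts with {$}.
FIRST(A) = {0, 1}
FIRST(B) = {0, 1}
FIRST(S) = {0, 1}
FOLLOW(A) = {$, 0, 1}
FOLLOW(B) = {$, 0, 1}
FOLLOW(S) = {$, 1}
Therefore, FOLLOW(S) = {$, 1}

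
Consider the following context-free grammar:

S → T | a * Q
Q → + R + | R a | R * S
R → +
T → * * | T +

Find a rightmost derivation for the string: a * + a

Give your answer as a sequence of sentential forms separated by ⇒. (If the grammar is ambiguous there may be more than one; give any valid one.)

S ⇒ a * Q ⇒ a * R a ⇒ a * + a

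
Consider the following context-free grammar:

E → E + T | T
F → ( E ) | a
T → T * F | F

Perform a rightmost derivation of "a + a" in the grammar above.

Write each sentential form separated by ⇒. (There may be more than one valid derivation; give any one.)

E ⇒ E + T ⇒ E + F ⇒ E + a ⇒ T + a ⇒ F + a ⇒ a + a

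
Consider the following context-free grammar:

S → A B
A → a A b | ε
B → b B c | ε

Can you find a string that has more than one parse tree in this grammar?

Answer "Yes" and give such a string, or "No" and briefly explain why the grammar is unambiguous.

No - the grammar is unambiguous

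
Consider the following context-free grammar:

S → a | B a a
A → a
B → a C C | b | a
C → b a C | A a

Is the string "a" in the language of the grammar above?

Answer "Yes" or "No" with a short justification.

Yes - a valid derivation exists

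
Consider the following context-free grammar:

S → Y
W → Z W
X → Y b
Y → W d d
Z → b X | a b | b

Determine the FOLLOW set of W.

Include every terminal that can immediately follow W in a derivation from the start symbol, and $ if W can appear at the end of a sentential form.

We compute FOLLOW(W) using the standard algorithm.
FOLLOW(S) starts with {$}.
FIRST(S) = {a, b}
FIRST(W) = {a, b}
FIRST(X) = {a, b}
FIRST(Y) = {a, b}
FIRST(Z) = {a, b}
FOLLOW(S) = {$}
FOLLOW(W) = {d}
FOLLOW(X) = {a, b}
FOLLOW(Y) = {$, b}
FOLLOW(Z) = {a, b}
Therefore, FOLLOW(W) = {d}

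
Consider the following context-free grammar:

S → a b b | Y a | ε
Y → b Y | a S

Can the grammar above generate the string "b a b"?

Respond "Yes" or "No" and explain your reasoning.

No - no valid derivation exists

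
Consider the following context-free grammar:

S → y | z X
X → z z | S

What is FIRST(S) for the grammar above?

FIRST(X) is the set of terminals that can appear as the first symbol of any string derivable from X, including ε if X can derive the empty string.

We compute FIRST(S) using the standard algorithm.
FIRST(S) = {y, z}
FIRST(X) = {y, z}
Therefore, FIRST(S) = {y, z}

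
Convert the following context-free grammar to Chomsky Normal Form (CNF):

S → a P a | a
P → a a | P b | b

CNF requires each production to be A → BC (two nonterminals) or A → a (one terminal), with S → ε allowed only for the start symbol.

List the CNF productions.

TA → a; S → a; TB → b; P → b; S → TA X0; X0 → P TA; P → TA TA; P → P TB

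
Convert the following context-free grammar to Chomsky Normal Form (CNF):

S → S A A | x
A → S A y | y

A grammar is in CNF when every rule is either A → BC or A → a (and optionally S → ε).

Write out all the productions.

S → x; TY → y; A → y; S → S X0; X0 → A A; A → S X1; X1 → A TY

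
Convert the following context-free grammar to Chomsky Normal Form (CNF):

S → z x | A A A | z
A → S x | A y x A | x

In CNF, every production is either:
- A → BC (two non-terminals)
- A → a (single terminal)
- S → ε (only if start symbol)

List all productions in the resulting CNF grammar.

TZ → z; TX → x; S → z; TY → y; A → x; S → TZ TX; S → A X0; X0 → A A; A → S TX; A → A X1; X1 → TY X2; X2 → TX A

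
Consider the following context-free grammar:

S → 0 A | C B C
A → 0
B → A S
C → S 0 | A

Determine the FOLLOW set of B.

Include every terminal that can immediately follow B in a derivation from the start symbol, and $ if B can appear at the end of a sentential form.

We compute FOLLOW(B) using the standard algorithm.
FOLLOW(S) starts with {$}.
FIRST(A) = {0}
FIRST(B) = {0}
FIRST(C) = {0}
FIRST(S) = {0}
FOLLOW(A) = {$, 0}
FOLLOW(B) = {0}
FOLLOW(C) = {$, 0}
FOLLOW(S) = {$, 0}
Therefore, FOLLOW(B) = {0}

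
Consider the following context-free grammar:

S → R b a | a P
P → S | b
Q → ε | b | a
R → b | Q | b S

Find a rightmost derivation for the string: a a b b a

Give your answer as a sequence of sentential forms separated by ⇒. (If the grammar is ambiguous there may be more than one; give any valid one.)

S ⇒ a P ⇒ a S ⇒ a a P ⇒ a a S ⇒ a a R b a ⇒ a a b b a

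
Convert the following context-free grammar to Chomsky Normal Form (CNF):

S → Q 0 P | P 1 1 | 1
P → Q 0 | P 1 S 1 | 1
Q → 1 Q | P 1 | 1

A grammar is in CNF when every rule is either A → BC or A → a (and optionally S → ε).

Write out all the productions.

T0 → 0; T1 → 1; S → 1; P → 1; Q → 1; S → Q X0; X0 → T0 P; S → P X1; X1 → T1 T1; P → Q T0; P → P X2; X2 → T1 X3; X3 → S T1; Q → T1 Q; Q → P T1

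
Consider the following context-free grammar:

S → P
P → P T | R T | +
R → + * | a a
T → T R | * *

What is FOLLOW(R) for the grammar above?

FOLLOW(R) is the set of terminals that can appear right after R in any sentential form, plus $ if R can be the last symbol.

We compute FOLLOW(R) using the standard algorithm.
FOLLOW(S) starts with {$}.
FIRST(P) = {+, a}
FIRST(R) = {+, a}
FIRST(S) = {+, a}
FIRST(T) = {*}
FOLLOW(P) = {$, *}
FOLLOW(R) = {$, *, +, a}
FOLLOW(S) = {$}
FOLLOW(T) = {$, *, +, a}
Therefore, FOLLOW(R) = {$, *, +, a}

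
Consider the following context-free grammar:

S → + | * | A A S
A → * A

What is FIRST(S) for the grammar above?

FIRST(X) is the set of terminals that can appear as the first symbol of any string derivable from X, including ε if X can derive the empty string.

We compute FIRST(S) using the standard algorithm.
FIRST(A) = {*}
FIRST(S) = {*, +}
Therefore, FIRST(S) = {*, +}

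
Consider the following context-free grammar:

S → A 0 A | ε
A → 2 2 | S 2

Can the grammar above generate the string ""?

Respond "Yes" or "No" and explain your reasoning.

Yes - a valid derivation exists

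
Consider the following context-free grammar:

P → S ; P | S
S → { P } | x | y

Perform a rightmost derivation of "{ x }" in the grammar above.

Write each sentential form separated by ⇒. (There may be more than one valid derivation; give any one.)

P ⇒ S ⇒ { P } ⇒ { S } ⇒ { x }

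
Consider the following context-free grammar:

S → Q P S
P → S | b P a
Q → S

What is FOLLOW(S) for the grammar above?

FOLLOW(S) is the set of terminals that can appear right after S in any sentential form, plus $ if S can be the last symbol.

We compute FOLLOW(S) using the standard algorithm.
FOLLOW(S) starts with {$}.
FIRST(P) = {b}
FIRST(Q) = {}
FIRST(S) = {}
FOLLOW(P) = {a}
FOLLOW(Q) = {b}
FOLLOW(S) = {$, a, b}
Therefore, FOLLOW(S) = {$, a, b}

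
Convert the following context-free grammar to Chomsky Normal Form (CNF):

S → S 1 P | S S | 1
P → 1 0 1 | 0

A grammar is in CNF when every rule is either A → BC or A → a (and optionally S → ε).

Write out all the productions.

T1 → 1; S → 1; T0 → 0; P → 0; S → S X0; X0 → T1 P; S → S S; P → T1 X1; X1 → T0 T1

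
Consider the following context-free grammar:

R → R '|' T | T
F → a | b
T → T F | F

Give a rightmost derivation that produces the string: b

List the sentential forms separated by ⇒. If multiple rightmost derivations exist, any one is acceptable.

R ⇒ T ⇒ F ⇒ b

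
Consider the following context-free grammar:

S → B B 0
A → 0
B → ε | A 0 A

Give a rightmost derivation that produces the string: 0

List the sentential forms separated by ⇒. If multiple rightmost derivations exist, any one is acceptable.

S ⇒ B B 0 ⇒ B 0 ⇒ 0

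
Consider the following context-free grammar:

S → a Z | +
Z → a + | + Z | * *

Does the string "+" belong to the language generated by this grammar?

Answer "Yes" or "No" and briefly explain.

Yes - a valid derivation exists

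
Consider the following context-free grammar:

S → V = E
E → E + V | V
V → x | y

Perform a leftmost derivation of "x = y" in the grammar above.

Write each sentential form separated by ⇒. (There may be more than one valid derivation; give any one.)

S ⇒ V = E ⇒ x = E ⇒ x = V ⇒ x = y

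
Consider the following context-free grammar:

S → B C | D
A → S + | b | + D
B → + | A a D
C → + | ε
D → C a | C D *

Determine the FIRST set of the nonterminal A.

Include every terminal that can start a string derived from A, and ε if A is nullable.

We compute FIRST(A) using the standard algorithm.
FIRST(A) = {+, a, b}
FIRST(B) = {+, a, b}
FIRST(C) = {+, ε}
FIRST(D) = {+, a}
FIRST(S) = {+, a, b}
Therefore, FIRST(A) = {+, a, b}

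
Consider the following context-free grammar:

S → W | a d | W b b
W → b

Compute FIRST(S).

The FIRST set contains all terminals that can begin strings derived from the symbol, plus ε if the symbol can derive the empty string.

We compute FIRST(S) using the standard algorithm.
FIRST(S) = {a, b}
FIRST(W) = {b}
Therefore, FIRST(S) = {a, b}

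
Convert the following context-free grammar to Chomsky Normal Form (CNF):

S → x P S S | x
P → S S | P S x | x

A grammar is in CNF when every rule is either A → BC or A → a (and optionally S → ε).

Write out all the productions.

TX → x; S → x; P → x; S → TX X0; X0 → P X1; X1 → S S; P → S S; P → P X2; X2 → S TX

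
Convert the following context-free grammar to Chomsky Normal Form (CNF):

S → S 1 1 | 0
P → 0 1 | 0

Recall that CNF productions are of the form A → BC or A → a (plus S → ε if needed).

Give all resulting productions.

T1 → 1; S → 0; T0 → 0; P → 0; S → S X0; X0 → T1 T1; P → T0 T1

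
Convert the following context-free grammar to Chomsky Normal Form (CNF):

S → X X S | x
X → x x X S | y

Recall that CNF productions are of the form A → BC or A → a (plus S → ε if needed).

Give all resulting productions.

S → x; TX → x; X → y; S → X X0; X0 → X S; X → TX X1; X1 → TX X2; X2 → X S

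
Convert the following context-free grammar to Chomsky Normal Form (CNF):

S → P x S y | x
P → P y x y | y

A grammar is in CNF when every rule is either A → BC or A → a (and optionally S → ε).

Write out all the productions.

TX → x; TY → y; S → x; P → y; S → P X0; X0 → TX X1; X1 → S TY; P → P X2; X2 → TY X3; X3 → TX TY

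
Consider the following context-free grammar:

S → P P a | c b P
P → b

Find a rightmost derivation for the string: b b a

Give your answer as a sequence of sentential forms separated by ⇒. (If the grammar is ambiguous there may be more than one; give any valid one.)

S ⇒ P P a ⇒ P b a ⇒ b b a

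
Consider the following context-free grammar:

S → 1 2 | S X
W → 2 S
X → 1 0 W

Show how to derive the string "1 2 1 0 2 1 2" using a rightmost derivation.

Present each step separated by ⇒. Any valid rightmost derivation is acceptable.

S ⇒ S X ⇒ S 1 0 W ⇒ S 1 0 2 S ⇒ S 1 0 2 1 2 ⇒ 1 2 1 0 2 1 2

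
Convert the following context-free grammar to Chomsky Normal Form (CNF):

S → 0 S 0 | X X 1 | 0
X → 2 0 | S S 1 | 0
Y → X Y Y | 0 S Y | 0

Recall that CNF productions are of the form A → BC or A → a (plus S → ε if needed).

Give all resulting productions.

T0 → 0; T1 → 1; S → 0; T2 → 2; X → 0; Y → 0; S → T0 X0; X0 → S T0; S → X X1; X1 → X T1; X → T2 T0; X → S X2; X2 → S T1; Y → X X3; X3 → Y Y; Y → T0 X4; X4 → S Y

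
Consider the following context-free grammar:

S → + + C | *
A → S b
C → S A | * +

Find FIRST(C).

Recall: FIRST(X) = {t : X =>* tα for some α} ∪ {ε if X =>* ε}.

We compute FIRST(C) using the standard algorithm.
FIRST(A) = {*, +}
FIRST(C) = {*, +}
FIRST(S) = {*, +}
Therefore, FIRST(C) = {*, +}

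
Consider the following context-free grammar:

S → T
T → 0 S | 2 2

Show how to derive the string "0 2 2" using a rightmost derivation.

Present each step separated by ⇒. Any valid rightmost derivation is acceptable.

S ⇒ T ⇒ 0 S ⇒ 0 T ⇒ 0 2 2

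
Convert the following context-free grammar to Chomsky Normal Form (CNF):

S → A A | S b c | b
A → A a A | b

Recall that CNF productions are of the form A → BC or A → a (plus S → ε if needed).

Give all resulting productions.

TB → b; TC → c; S → b; TA → a; A → b; S → A A; S → S X0; X0 → TB TC; A → A X1; X1 → TA A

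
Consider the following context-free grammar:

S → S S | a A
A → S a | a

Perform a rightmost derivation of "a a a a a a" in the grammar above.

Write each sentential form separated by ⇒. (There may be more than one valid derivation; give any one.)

S ⇒ a A ⇒ a S a ⇒ a a A a ⇒ a a S a a ⇒ a a a A a a ⇒ a a a a a a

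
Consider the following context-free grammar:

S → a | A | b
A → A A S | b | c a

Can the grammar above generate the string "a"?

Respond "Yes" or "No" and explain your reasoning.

Yes - a valid derivation exists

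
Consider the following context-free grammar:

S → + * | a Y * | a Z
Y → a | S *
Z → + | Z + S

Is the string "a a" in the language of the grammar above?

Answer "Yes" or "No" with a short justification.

No - no valid derivation exists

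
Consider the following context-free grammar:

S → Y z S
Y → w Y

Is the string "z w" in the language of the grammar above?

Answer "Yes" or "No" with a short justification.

No - no valid derivation exists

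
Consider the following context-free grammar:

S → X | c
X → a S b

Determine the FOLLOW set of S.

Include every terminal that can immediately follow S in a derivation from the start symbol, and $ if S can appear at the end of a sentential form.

We compute FOLLOW(S) using the standard algorithm.
FOLLOW(S) starts with {$}.
FIRST(S) = {a, c}
FIRST(X) = {a}
FOLLOW(S) = {$, b}
FOLLOW(X) = {$, b}
Therefore, FOLLOW(S) = {$, b}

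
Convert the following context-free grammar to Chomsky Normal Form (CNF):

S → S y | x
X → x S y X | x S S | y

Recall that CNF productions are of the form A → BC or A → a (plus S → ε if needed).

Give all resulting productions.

TY → y; S → x; TX → x; X → y; S → S TY; X → TX X0; X0 → S X1; X1 → TY X; X → TX X2; X2 → S S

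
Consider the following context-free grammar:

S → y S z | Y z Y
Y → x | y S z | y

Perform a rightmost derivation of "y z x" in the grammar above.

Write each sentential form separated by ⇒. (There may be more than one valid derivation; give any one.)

S ⇒ Y z Y ⇒ Y z x ⇒ y z x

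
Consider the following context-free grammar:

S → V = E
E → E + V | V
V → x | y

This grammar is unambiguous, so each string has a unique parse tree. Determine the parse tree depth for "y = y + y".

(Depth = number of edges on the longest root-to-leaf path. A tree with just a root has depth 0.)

4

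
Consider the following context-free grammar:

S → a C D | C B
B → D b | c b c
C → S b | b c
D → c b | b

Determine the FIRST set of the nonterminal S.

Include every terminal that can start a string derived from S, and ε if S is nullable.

We compute FIRST(S) using the standard algorithm.
FIRST(B) = {b, c}
FIRST(C) = {a, b}
FIRST(D) = {b, c}
FIRST(S) = {a, b}
Therefore, FIRST(S) = {a, b}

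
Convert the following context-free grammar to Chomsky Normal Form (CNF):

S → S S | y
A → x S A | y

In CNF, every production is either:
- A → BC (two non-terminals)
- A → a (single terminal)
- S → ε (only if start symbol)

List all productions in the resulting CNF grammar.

S → y; TX → x; A → y; S → S S; A → TX X0; X0 → S A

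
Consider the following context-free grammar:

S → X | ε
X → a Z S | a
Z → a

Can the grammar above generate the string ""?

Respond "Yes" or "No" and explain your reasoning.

Yes - a valid derivation exists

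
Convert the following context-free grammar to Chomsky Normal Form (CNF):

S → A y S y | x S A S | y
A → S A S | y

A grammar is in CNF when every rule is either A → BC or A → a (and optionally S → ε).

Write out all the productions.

TY → y; TX → x; S → y; A → y; S → A X0; X0 → TY X1; X1 → S TY; S → TX X2; X2 → S X3; X3 → A S; A → S X4; X4 → A S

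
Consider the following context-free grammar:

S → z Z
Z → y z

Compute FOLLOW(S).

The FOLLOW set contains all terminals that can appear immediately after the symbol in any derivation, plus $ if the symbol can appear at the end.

We compute FOLLOW(S) using the standard algorithm.
FOLLOW(S) starts with {$}.
FIRST(S) = {z}
FIRST(Z) = {y}
FOLLOW(S) = {$}
FOLLOW(Z) = {$}
Therefore, FOLLOW(S) = {$}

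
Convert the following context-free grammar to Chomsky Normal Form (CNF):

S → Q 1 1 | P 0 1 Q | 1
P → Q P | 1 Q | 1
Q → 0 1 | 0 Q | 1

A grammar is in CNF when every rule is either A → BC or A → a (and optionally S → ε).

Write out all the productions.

T1 → 1; T0 → 0; S → 1; P → 1; Q → 1; S → Q X0; X0 → T1 T1; S → P X1; X1 → T0 X2; X2 → T1 Q; P → Q P; P → T1 Q; Q → T0 T1; Q → T0 Q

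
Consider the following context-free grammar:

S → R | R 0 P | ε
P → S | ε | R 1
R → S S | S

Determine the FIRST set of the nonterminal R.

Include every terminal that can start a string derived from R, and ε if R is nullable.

We compute FIRST(R) using the standard algorithm.
FIRST(P) = {0, 1, ε}
FIRST(R) = {0, ε}
FIRST(S) = {0, ε}
Therefore, FIRST(R) = {0, ε}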